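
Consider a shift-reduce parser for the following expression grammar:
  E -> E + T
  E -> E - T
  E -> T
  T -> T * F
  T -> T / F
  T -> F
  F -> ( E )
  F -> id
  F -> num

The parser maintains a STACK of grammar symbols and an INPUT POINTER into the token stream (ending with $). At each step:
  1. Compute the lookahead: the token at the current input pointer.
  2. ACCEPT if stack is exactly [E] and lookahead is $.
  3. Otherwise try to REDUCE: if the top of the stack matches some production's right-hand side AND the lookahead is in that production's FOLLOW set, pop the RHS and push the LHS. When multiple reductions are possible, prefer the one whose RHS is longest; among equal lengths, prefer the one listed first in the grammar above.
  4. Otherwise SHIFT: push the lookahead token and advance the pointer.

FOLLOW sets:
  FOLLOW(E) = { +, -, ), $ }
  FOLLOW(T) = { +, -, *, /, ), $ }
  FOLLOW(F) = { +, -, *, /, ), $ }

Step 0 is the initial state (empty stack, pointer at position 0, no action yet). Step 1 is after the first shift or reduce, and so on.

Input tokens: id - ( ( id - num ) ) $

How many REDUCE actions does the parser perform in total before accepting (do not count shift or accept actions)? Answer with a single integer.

Step 1: shift id. Stack=[id] ptr=1 lookahead=- remaining=[- ( ( id - num ) ) $]
Step 2: reduce F->id. Stack=[F] ptr=1 lookahead=- remaining=[- ( ( id - num ) ) $]
Step 3: reduce T->F. Stack=[T] ptr=1 lookahead=- remaining=[- ( ( id - num ) ) $]
Step 4: reduce E->T. Stack=[E] ptr=1 lookahead=- remaining=[- ( ( id - num ) ) $]
Step 5: shift -. Stack=[E -] ptr=2 lookahead=( remaining=[( ( id - num ) ) $]
Step 6: shift (. Stack=[E - (] ptr=3 lookahead=( remaining=[( id - num ) ) $]
Step 7: shift (. Stack=[E - ( (] ptr=4 lookahead=id remaining=[id - num ) ) $]
Step 8: shift id. Stack=[E - ( ( id] ptr=5 lookahead=- remaining=[- num ) ) $]
Step 9: reduce F->id. Stack=[E - ( ( F] ptr=5 lookahead=- remaining=[- num ) ) $]
Step 10: reduce T->F. Stack=[E - ( ( T] ptr=5 lookahead=- remaining=[- num ) ) $]
Step 11: reduce E->T. Stack=[E - ( ( E] ptr=5 lookahead=- remaining=[- num ) ) $]
Step 12: shift -. Stack=[E - ( ( E -] ptr=6 lookahead=num remaining=[num ) ) $]
Step 13: shift num. Stack=[E - ( ( E - num] ptr=7 lookahead=) remaining=[) ) $]
Step 14: reduce F->num. Stack=[E - ( ( E - F] ptr=7 lookahead=) remaining=[) ) $]
Step 15: reduce T->F. Stack=[E - ( ( E - T] ptr=7 lookahead=) remaining=[) ) $]
Step 16: reduce E->E - T. Stack=[E - ( ( E] ptr=7 lookahead=) remaining=[) ) $]
Step 17: shift ). Stack=[E - ( ( E )] ptr=8 lookahead=) remaining=[) $]
Step 18: reduce F->( E ). Stack=[E - ( F] ptr=8 lookahead=) remaining=[) $]
Step 19: reduce T->F. Stack=[E - ( T] ptr=8 lookahead=) remaining=[) $]
Step 20: reduce E->T. Stack=[E - ( E] ptr=8 lookahead=) remaining=[) $]
Step 21: shift ). Stack=[E - ( E )] ptr=9 lookahead=$ remaining=[$]
Step 22: reduce F->( E ). Stack=[E - F] ptr=9 lookahead=$ remaining=[$]
Step 23: reduce T->F. Stack=[E - T] ptr=9 lookahead=$ remaining=[$]
Step 24: reduce E->E - T. Stack=[E] ptr=9 lookahead=$ remaining=[$]
Step 25: accept. Stack=[E] ptr=9 lookahead=$ remaining=[$]

Answer: 15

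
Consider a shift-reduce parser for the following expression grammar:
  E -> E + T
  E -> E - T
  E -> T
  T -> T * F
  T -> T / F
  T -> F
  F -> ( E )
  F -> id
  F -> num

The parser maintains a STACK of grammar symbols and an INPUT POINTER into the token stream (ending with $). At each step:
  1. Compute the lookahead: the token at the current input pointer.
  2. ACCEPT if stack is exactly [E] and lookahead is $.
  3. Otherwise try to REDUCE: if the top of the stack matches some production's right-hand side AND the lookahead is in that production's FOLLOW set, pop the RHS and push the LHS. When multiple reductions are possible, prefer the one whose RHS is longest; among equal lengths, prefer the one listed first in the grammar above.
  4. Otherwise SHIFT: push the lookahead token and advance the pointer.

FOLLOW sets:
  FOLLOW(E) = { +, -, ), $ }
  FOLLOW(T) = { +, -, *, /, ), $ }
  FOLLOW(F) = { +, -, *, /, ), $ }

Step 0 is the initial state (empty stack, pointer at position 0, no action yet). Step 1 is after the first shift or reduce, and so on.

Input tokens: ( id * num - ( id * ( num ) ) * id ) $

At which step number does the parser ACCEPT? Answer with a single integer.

Answer: 37

Derivation:
Step 1: shift (. Stack=[(] ptr=1 lookahead=id remaining=[id * num - ( id * ( num ) ) * id ) $]
Step 2: shift id. Stack=[( id] ptr=2 lookahead=* remaining=[* num - ( id * ( num ) ) * id ) $]
Step 3: reduce F->id. Stack=[( F] ptr=2 lookahead=* remaining=[* num - ( id * ( num ) ) * id ) $]
Step 4: reduce T->F. Stack=[( T] ptr=2 lookahead=* remaining=[* num - ( id * ( num ) ) * id ) $]
Step 5: shift *. Stack=[( T *] ptr=3 lookahead=num remaining=[num - ( id * ( num ) ) * id ) $]
Step 6: shift num. Stack=[( T * num] ptr=4 lookahead=- remaining=[- ( id * ( num ) ) * id ) $]
Step 7: reduce F->num. Stack=[( T * F] ptr=4 lookahead=- remaining=[- ( id * ( num ) ) * id ) $]
Step 8: reduce T->T * F. Stack=[( T] ptr=4 lookahead=- remaining=[- ( id * ( num ) ) * id ) $]
Step 9: reduce E->T. Stack=[( E] ptr=4 lookahead=- remaining=[- ( id * ( num ) ) * id ) $]
Step 10: shift -. Stack=[( E -] ptr=5 lookahead=( remaining=[( id * ( num ) ) * id ) $]
Step 11: shift (. Stack=[( E - (] ptr=6 lookahead=id remaining=[id * ( num ) ) * id ) $]
Step 12: shift id. Stack=[( E - ( id] ptr=7 lookahead=* remaining=[* ( num ) ) * id ) $]
Step 13: reduce F->id. Stack=[( E - ( F] ptr=7 lookahead=* remaining=[* ( num ) ) * id ) $]
Step 14: reduce T->F. Stack=[( E - ( T] ptr=7 lookahead=* remaining=[* ( num ) ) * id ) $]
Step 15: shift *. Stack=[( E - ( T *] ptr=8 lookahead=( remaining=[( num ) ) * id ) $]
Step 16: shift (. Stack=[( E - ( T * (] ptr=9 lookahead=num remaining=[num ) ) * id ) $]
Step 17: shift num. Stack=[( E - ( T * ( num] ptr=10 lookahead=) remaining=[) ) * id ) $]
Step 18: reduce F->num. Stack=[( E - ( T * ( F] ptr=10 lookahead=) remaining=[) ) * id ) $]
Step 19: reduce T->F. Stack=[( E - ( T * ( T] ptr=10 lookahead=) remaining=[) ) * id ) $]
Step 20: reduce E->T. Stack=[( E - ( T * ( E] ptr=10 lookahead=) remaining=[) ) * id ) $]
Step 21: shift ). Stack=[( E - ( T * ( E )] ptr=11 lookahead=) remaining=[) * id ) $]
Step 22: reduce F->( E ). Stack=[( E - ( T * F] ptr=11 lookahead=) remaining=[) * id ) $]
Step 23: reduce T->T * F. Stack=[( E - ( T] ptr=11 lookahead=) remaining=[) * id ) $]
Step 24: reduce E->T. Stack=[( E - ( E] ptr=11 lookahead=) remaining=[) * id ) $]
Step 25: shift ). Stack=[( E - ( E )] ptr=12 lookahead=* remaining=[* id ) $]
Step 26: reduce F->( E ). Stack=[( E - F] ptr=12 lookahead=* remaining=[* id ) $]
Step 27: reduce T->F. Stack=[( E - T] ptr=12 lookahead=* remaining=[* id ) $]
Step 28: shift *. Stack=[( E - T *] ptr=13 lookahead=id remaining=[id ) $]
Step 29: shift id. Stack=[( E - T * id] ptr=14 lookahead=) remaining=[) $]
Step 30: reduce F->id. Stack=[( E - T * F] ptr=14 lookahead=) remaining=[) $]
Step 31: reduce T->T * F. Stack=[( E - T] ptr=14 lookahead=) remaining=[) $]
Step 32: reduce E->E - T. Stack=[( E] ptr=14 lookahead=) remaining=[) $]
Step 33: shift ). Stack=[( E )] ptr=15 lookahead=$ remaining=[$]
Step 34: reduce F->( E ). Stack=[F] ptr=15 lookahead=$ remaining=[$]
Step 35: reduce T->F. Stack=[T] ptr=15 lookahead=$ remaining=[$]
Step 36: reduce E->T. Stack=[E] ptr=15 lookahead=$ remaining=[$]
Step 37: accept. Stack=[E] ptr=15 lookahead=$ remaining=[$]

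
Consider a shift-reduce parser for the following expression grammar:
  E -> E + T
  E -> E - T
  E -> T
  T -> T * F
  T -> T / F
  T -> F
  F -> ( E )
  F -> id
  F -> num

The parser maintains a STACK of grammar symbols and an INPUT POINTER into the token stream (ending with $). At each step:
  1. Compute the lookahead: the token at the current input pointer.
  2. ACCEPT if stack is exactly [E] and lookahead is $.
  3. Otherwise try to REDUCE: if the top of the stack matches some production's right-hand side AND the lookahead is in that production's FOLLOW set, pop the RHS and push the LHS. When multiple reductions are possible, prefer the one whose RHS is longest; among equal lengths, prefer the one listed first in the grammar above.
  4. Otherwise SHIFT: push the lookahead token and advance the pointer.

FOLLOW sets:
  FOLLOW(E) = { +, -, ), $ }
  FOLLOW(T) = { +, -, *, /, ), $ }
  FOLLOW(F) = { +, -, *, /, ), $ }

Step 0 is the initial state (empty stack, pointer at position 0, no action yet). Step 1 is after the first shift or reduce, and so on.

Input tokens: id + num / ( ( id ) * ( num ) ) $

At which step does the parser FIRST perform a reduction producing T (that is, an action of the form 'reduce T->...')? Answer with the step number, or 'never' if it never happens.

Step 1: shift id. Stack=[id] ptr=1 lookahead=+ remaining=[+ num / ( ( id ) * ( num ) ) $]
Step 2: reduce F->id. Stack=[F] ptr=1 lookahead=+ remaining=[+ num / ( ( id ) * ( num ) ) $]
Step 3: reduce T->F. Stack=[T] ptr=1 lookahead=+ remaining=[+ num / ( ( id ) * ( num ) ) $]

Answer: 3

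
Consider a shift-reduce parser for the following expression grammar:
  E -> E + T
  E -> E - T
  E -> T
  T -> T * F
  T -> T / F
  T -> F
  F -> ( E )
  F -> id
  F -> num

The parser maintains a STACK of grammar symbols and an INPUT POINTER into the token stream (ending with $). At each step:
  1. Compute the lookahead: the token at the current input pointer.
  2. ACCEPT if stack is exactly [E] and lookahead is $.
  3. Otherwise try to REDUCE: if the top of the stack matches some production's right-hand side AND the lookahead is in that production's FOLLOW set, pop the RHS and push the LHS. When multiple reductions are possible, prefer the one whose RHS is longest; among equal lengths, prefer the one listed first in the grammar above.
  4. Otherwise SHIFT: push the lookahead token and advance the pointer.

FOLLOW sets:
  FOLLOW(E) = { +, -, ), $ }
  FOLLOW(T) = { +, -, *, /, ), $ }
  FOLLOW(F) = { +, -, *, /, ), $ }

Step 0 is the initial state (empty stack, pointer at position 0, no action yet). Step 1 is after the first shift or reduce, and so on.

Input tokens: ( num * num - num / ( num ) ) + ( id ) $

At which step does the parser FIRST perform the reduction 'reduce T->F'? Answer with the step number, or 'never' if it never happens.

Step 1: shift (. Stack=[(] ptr=1 lookahead=num remaining=[num * num - num / ( num ) ) + ( id ) $]
Step 2: shift num. Stack=[( num] ptr=2 lookahead=* remaining=[* num - num / ( num ) ) + ( id ) $]
Step 3: reduce F->num. Stack=[( F] ptr=2 lookahead=* remaining=[* num - num / ( num ) ) + ( id ) $]
Step 4: reduce T->F. Stack=[( T] ptr=2 lookahead=* remaining=[* num - num / ( num ) ) + ( id ) $]

Answer: 4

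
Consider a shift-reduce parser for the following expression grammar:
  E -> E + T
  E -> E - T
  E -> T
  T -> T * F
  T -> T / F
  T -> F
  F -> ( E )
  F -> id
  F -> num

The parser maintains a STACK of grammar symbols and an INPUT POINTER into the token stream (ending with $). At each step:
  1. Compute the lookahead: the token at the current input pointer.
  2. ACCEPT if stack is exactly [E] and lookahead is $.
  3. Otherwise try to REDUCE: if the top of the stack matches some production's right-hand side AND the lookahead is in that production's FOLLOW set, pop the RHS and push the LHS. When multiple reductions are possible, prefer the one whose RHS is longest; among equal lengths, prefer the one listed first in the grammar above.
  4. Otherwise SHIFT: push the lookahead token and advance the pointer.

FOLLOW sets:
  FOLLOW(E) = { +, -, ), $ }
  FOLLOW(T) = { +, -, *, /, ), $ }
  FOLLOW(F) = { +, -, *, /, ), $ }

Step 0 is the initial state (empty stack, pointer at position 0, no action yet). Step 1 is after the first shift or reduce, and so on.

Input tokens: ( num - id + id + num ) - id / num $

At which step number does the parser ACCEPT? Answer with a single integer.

Step 1: shift (. Stack=[(] ptr=1 lookahead=num remaining=[num - id + id + num ) - id / num $]
Step 2: shift num. Stack=[( num] ptr=2 lookahead=- remaining=[- id + id + num ) - id / num $]
Step 3: reduce F->num. Stack=[( F] ptr=2 lookahead=- remaining=[- id + id + num ) - id / num $]
Step 4: reduce T->F. Stack=[( T] ptr=2 lookahead=- remaining=[- id + id + num ) - id / num $]
Step 5: reduce E->T. Stack=[( E] ptr=2 lookahead=- remaining=[- id + id + num ) - id / num $]
Step 6: shift -. Stack=[( E -] ptr=3 lookahead=id remaining=[id + id + num ) - id / num $]
Step 7: shift id. Stack=[( E - id] ptr=4 lookahead=+ remaining=[+ id + num ) - id / num $]
Step 8: reduce F->id. Stack=[( E - F] ptr=4 lookahead=+ remaining=[+ id + num ) - id / num $]
Step 9: reduce T->F. Stack=[( E - T] ptr=4 lookahead=+ remaining=[+ id + num ) - id / num $]
Step 10: reduce E->E - T. Stack=[( E] ptr=4 lookahead=+ remaining=[+ id + num ) - id / num $]
Step 11: shift +. Stack=[( E +] ptr=5 lookahead=id remaining=[id + num ) - id / num $]
Step 12: shift id. Stack=[( E + id] ptr=6 lookahead=+ remaining=[+ num ) - id / num $]
Step 13: reduce F->id. Stack=[( E + F] ptr=6 lookahead=+ remaining=[+ num ) - id / num $]
Step 14: reduce T->F. Stack=[( E + T] ptr=6 lookahead=+ remaining=[+ num ) - id / num $]
Step 15: reduce E->E + T. Stack=[( E] ptr=6 lookahead=+ remaining=[+ num ) - id / num $]
Step 16: shift +. Stack=[( E +] ptr=7 lookahead=num remaining=[num ) - id / num $]
Step 17: shift num. Stack=[( E + num] ptr=8 lookahead=) remaining=[) - id / num $]
Step 18: reduce F->num. Stack=[( E + F] ptr=8 lookahead=) remaining=[) - id / num $]
Step 19: reduce T->F. Stack=[( E + T] ptr=8 lookahead=) remaining=[) - id / num $]
Step 20: reduce E->E + T. Stack=[( E] ptr=8 lookahead=) remaining=[) - id / num $]
Step 21: shift ). Stack=[( E )] ptr=9 lookahead=- remaining=[- id / num $]
Step 22: reduce F->( E ). Stack=[F] ptr=9 lookahead=- remaining=[- id / num $]
Step 23: reduce T->F. Stack=[T] ptr=9 lookahead=- remaining=[- id / num $]
Step 24: reduce E->T. Stack=[E] ptr=9 lookahead=- remaining=[- id / num $]
Step 25: shift -. Stack=[E -] ptr=10 lookahead=id remaining=[id / num $]
Step 26: shift id. Stack=[E - id] ptr=11 lookahead=/ remaining=[/ num $]
Step 27: reduce F->id. Stack=[E - F] ptr=11 lookahead=/ remaining=[/ num $]
Step 28: reduce T->F. Stack=[E - T] ptr=11 lookahead=/ remaining=[/ num $]
Step 29: shift /. Stack=[E - T /] ptr=12 lookahead=num remaining=[num $]
Step 30: shift num. Stack=[E - T / num] ptr=13 lookahead=$ remaining=[$]
Step 31: reduce F->num. Stack=[E - T / F] ptr=13 lookahead=$ remaining=[$]
Step 32: reduce T->T / F. Stack=[E - T] ptr=13 lookahead=$ remaining=[$]
Step 33: reduce E->E - T. Stack=[E] ptr=13 lookahead=$ remaining=[$]
Step 34: accept. Stack=[E] ptr=13 lookahead=$ remaining=[$]

Answer: 34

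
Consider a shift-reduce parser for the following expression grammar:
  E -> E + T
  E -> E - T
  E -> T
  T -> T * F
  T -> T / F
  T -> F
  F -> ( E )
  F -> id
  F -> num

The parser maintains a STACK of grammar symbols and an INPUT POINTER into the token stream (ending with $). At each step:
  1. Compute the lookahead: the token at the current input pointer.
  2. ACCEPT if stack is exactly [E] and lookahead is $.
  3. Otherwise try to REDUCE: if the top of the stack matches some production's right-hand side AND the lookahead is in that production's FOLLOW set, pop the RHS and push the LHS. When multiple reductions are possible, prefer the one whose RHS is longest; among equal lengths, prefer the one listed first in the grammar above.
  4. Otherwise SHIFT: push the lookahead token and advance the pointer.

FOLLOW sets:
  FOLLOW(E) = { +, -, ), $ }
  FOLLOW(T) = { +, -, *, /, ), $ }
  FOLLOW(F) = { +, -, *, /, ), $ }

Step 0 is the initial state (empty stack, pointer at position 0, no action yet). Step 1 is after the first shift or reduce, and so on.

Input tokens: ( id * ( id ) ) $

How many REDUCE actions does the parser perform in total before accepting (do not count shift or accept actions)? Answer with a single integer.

Answer: 11

Derivation:
Step 1: shift (. Stack=[(] ptr=1 lookahead=id remaining=[id * ( id ) ) $]
Step 2: shift id. Stack=[( id] ptr=2 lookahead=* remaining=[* ( id ) ) $]
Step 3: reduce F->id. Stack=[( F] ptr=2 lookahead=* remaining=[* ( id ) ) $]
Step 4: reduce T->F. Stack=[( T] ptr=2 lookahead=* remaining=[* ( id ) ) $]
Step 5: shift *. Stack=[( T *] ptr=3 lookahead=( remaining=[( id ) ) $]
Step 6: shift (. Stack=[( T * (] ptr=4 lookahead=id remaining=[id ) ) $]
Step 7: shift id. Stack=[( T * ( id] ptr=5 lookahead=) remaining=[) ) $]
Step 8: reduce F->id. Stack=[( T * ( F] ptr=5 lookahead=) remaining=[) ) $]
Step 9: reduce T->F. Stack=[( T * ( T] ptr=5 lookahead=) remaining=[) ) $]
Step 10: reduce E->T. Stack=[( T * ( E] ptr=5 lookahead=) remaining=[) ) $]
Step 11: shift ). Stack=[( T * ( E )] ptr=6 lookahead=) remaining=[) $]
Step 12: reduce F->( E ). Stack=[( T * F] ptr=6 lookahead=) remaining=[) $]
Step 13: reduce T->T * F. Stack=[( T] ptr=6 lookahead=) remaining=[) $]
Step 14: reduce E->T. Stack=[( E] ptr=6 lookahead=) remaining=[) $]
Step 15: shift ). Stack=[( E )] ptr=7 lookahead=$ remaining=[$]
Step 16: reduce F->( E ). Stack=[F] ptr=7 lookahead=$ remaining=[$]
Step 17: reduce T->F. Stack=[T] ptr=7 lookahead=$ remaining=[$]
Step 18: reduce E->T. Stack=[E] ptr=7 lookahead=$ remaining=[$]
Step 19: accept. Stack=[E] ptr=7 lookahead=$ remaining=[$]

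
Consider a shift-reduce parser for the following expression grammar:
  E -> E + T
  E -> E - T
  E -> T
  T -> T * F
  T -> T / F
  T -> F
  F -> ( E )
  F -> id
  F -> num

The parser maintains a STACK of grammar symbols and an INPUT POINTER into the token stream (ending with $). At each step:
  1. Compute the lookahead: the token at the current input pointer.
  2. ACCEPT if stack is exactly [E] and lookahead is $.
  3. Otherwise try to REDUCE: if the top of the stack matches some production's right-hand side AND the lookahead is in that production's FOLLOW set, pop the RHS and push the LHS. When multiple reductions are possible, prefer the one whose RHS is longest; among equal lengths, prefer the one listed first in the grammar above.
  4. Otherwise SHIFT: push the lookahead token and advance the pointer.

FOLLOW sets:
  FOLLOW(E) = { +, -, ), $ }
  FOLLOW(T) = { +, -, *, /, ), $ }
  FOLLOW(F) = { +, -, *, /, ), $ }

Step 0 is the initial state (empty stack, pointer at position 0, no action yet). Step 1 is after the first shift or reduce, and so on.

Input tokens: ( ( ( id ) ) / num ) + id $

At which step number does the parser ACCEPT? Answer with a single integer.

Step 1: shift (. Stack=[(] ptr=1 lookahead=( remaining=[( ( id ) ) / num ) + id $]
Step 2: shift (. Stack=[( (] ptr=2 lookahead=( remaining=[( id ) ) / num ) + id $]
Step 3: shift (. Stack=[( ( (] ptr=3 lookahead=id remaining=[id ) ) / num ) + id $]
Step 4: shift id. Stack=[( ( ( id] ptr=4 lookahead=) remaining=[) ) / num ) + id $]
Step 5: reduce F->id. Stack=[( ( ( F] ptr=4 lookahead=) remaining=[) ) / num ) + id $]
Step 6: reduce T->F. Stack=[( ( ( T] ptr=4 lookahead=) remaining=[) ) / num ) + id $]
Step 7: reduce E->T. Stack=[( ( ( E] ptr=4 lookahead=) remaining=[) ) / num ) + id $]
Step 8: shift ). Stack=[( ( ( E )] ptr=5 lookahead=) remaining=[) / num ) + id $]
Step 9: reduce F->( E ). Stack=[( ( F] ptr=5 lookahead=) remaining=[) / num ) + id $]
Step 10: reduce T->F. Stack=[( ( T] ptr=5 lookahead=) remaining=[) / num ) + id $]
Step 11: reduce E->T. Stack=[( ( E] ptr=5 lookahead=) remaining=[) / num ) + id $]
Step 12: shift ). Stack=[( ( E )] ptr=6 lookahead=/ remaining=[/ num ) + id $]
Step 13: reduce F->( E ). Stack=[( F] ptr=6 lookahead=/ remaining=[/ num ) + id $]
Step 14: reduce T->F. Stack=[( T] ptr=6 lookahead=/ remaining=[/ num ) + id $]
Step 15: shift /. Stack=[( T /] ptr=7 lookahead=num remaining=[num ) + id $]
Step 16: shift num. Stack=[( T / num] ptr=8 lookahead=) remaining=[) + id $]
Step 17: reduce F->num. Stack=[( T / F] ptr=8 lookahead=) remaining=[) + id $]
Step 18: reduce T->T / F. Stack=[( T] ptr=8 lookahead=) remaining=[) + id $]
Step 19: reduce E->T. Stack=[( E] ptr=8 lookahead=) remaining=[) + id $]
Step 20: shift ). Stack=[( E )] ptr=9 lookahead=+ remaining=[+ id $]
Step 21: reduce F->( E ). Stack=[F] ptr=9 lookahead=+ remaining=[+ id $]
Step 22: reduce T->F. Stack=[T] ptr=9 lookahead=+ remaining=[+ id $]
Step 23: reduce E->T. Stack=[E] ptr=9 lookahead=+ remaining=[+ id $]
Step 24: shift +. Stack=[E +] ptr=10 lookahead=id remaining=[id $]
Step 25: shift id. Stack=[E + id] ptr=11 lookahead=$ remaining=[$]
Step 26: reduce F->id. Stack=[E + F] ptr=11 lookahead=$ remaining=[$]
Step 27: reduce T->F. Stack=[E + T] ptr=11 lookahead=$ remaining=[$]
Step 28: reduce E->E + T. Stack=[E] ptr=11 lookahead=$ remaining=[$]
Step 29: accept. Stack=[E] ptr=11 lookahead=$ remaining=[$]

Answer: 29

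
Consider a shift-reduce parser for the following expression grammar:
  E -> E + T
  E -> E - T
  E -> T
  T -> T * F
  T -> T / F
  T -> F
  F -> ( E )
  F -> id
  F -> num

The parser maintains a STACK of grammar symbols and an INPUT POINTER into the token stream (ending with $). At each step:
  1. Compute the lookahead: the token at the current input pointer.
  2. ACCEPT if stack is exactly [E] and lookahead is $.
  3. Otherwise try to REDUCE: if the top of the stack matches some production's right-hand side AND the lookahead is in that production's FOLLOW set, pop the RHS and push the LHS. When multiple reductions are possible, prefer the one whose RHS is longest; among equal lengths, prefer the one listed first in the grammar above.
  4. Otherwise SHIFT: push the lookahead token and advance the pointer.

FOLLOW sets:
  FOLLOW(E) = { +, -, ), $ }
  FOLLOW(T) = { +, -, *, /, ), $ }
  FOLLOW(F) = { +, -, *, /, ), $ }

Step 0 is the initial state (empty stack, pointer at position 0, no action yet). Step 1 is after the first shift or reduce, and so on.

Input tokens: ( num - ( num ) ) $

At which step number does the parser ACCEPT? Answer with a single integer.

Answer: 20

Derivation:
Step 1: shift (. Stack=[(] ptr=1 lookahead=num remaining=[num - ( num ) ) $]
Step 2: shift num. Stack=[( num] ptr=2 lookahead=- remaining=[- ( num ) ) $]
Step 3: reduce F->num. Stack=[( F] ptr=2 lookahead=- remaining=[- ( num ) ) $]
Step 4: reduce T->F. Stack=[( T] ptr=2 lookahead=- remaining=[- ( num ) ) $]
Step 5: reduce E->T. Stack=[( E] ptr=2 lookahead=- remaining=[- ( num ) ) $]
Step 6: shift -. Stack=[( E -] ptr=3 lookahead=( remaining=[( num ) ) $]
Step 7: shift (. Stack=[( E - (] ptr=4 lookahead=num remaining=[num ) ) $]
Step 8: shift num. Stack=[( E - ( num] ptr=5 lookahead=) remaining=[) ) $]
Step 9: reduce F->num. Stack=[( E - ( F] ptr=5 lookahead=) remaining=[) ) $]
Step 10: reduce T->F. Stack=[( E - ( T] ptr=5 lookahead=) remaining=[) ) $]
Step 11: reduce E->T. Stack=[( E - ( E] ptr=5 lookahead=) remaining=[) ) $]
Step 12: shift ). Stack=[( E - ( E )] ptr=6 lookahead=) remaining=[) $]
Step 13: reduce F->( E ). Stack=[( E - F] ptr=6 lookahead=) remaining=[) $]
Step 14: reduce T->F. Stack=[( E - T] ptr=6 lookahead=) remaining=[) $]
Step 15: reduce E->E - T. Stack=[( E] ptr=6 lookahead=) remaining=[) $]
Step 16: shift ). Stack=[( E )] ptr=7 lookahead=$ remaining=[$]
Step 17: reduce F->( E ). Stack=[F] ptr=7 lookahead=$ remaining=[$]
Step 18: reduce T->F. Stack=[T] ptr=7 lookahead=$ remaining=[$]
Step 19: reduce E->T. Stack=[E] ptr=7 lookahead=$ remaining=[$]
Step 20: accept. Stack=[E] ptr=7 lookahead=$ remaining=[$]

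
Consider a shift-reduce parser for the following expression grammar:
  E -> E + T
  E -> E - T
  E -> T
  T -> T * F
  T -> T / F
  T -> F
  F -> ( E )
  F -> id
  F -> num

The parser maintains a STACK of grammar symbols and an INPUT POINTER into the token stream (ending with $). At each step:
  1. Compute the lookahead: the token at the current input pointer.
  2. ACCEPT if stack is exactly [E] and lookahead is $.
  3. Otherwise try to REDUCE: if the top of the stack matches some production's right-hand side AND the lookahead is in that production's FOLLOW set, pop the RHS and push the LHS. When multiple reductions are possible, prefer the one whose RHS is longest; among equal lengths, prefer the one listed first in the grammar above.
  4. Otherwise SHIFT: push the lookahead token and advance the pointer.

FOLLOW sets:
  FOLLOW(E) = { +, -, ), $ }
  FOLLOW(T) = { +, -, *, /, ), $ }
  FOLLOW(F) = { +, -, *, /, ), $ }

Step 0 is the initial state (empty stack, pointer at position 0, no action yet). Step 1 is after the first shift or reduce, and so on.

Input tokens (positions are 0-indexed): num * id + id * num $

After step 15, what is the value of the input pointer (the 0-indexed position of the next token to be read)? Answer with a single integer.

Step 1: shift num. Stack=[num] ptr=1 lookahead=* remaining=[* id + id * num $]
Step 2: reduce F->num. Stack=[F] ptr=1 lookahead=* remaining=[* id + id * num $]
Step 3: reduce T->F. Stack=[T] ptr=1 lookahead=* remaining=[* id + id * num $]
Step 4: shift *. Stack=[T *] ptr=2 lookahead=id remaining=[id + id * num $]
Step 5: shift id. Stack=[T * id] ptr=3 lookahead=+ remaining=[+ id * num $]
Step 6: reduce F->id. Stack=[T * F] ptr=3 lookahead=+ remaining=[+ id * num $]
Step 7: reduce T->T * F. Stack=[T] ptr=3 lookahead=+ remaining=[+ id * num $]
Step 8: reduce E->T. Stack=[E] ptr=3 lookahead=+ remaining=[+ id * num $]
Step 9: shift +. Stack=[E +] ptr=4 lookahead=id remaining=[id * num $]
Step 10: shift id. Stack=[E + id] ptr=5 lookahead=* remaining=[* num $]
Step 11: reduce F->id. Stack=[E + F] ptr=5 lookahead=* remaining=[* num $]
Step 12: reduce T->F. Stack=[E + T] ptr=5 lookahead=* remaining=[* num $]
Step 13: shift *. Stack=[E + T *] ptr=6 lookahead=num remaining=[num $]
Step 14: shift num. Stack=[E + T * num] ptr=7 lookahead=$ remaining=[$]
Step 15: reduce F->num. Stack=[E + T * F] ptr=7 lookahead=$ remaining=[$]

Answer: 7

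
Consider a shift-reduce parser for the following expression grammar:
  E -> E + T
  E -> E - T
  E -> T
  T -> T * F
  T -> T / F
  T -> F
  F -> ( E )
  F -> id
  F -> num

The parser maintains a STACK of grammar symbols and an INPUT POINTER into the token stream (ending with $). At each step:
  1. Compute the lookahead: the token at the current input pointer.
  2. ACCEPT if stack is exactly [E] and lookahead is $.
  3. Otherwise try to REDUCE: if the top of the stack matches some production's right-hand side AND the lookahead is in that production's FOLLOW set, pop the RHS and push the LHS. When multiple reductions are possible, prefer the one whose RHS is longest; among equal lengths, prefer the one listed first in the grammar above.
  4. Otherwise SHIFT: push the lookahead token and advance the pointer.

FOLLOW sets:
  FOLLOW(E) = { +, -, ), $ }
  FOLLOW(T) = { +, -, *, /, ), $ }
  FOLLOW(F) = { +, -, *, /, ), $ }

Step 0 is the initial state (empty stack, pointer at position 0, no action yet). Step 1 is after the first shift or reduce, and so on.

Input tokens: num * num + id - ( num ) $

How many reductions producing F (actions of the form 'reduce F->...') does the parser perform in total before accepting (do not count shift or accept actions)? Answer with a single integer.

Answer: 5

Derivation:
Step 1: shift num. Stack=[num] ptr=1 lookahead=* remaining=[* num + id - ( num ) $]
Step 2: reduce F->num. Stack=[F] ptr=1 lookahead=* remaining=[* num + id - ( num ) $]
Step 3: reduce T->F. Stack=[T] ptr=1 lookahead=* remaining=[* num + id - ( num ) $]
Step 4: shift *. Stack=[T *] ptr=2 lookahead=num remaining=[num + id - ( num ) $]
Step 5: shift num. Stack=[T * num] ptr=3 lookahead=+ remaining=[+ id - ( num ) $]
Step 6: reduce F->num. Stack=[T * F] ptr=3 lookahead=+ remaining=[+ id - ( num ) $]
Step 7: reduce T->T * F. Stack=[T] ptr=3 lookahead=+ remaining=[+ id - ( num ) $]
Step 8: reduce E->T. Stack=[E] ptr=3 lookahead=+ remaining=[+ id - ( num ) $]
Step 9: shift +. Stack=[E +] ptr=4 lookahead=id remaining=[id - ( num ) $]
Step 10: shift id. Stack=[E + id] ptr=5 lookahead=- remaining=[- ( num ) $]
Step 11: reduce F->id. Stack=[E + F] ptr=5 lookahead=- remaining=[- ( num ) $]
Step 12: reduce T->F. Stack=[E + T] ptr=5 lookahead=- remaining=[- ( num ) $]
Step 13: reduce E->E + T. Stack=[E] ptr=5 lookahead=- remaining=[- ( num ) $]
Step 14: shift -. Stack=[E -] ptr=6 lookahead=( remaining=[( num ) $]
Step 15: shift (. Stack=[E - (] ptr=7 lookahead=num remaining=[num ) $]
Step 16: shift num. Stack=[E - ( num] ptr=8 lookahead=) remaining=[) $]
Step 17: reduce F->num. Stack=[E - ( F] ptr=8 lookahead=) remaining=[) $]
Step 18: reduce T->F. Stack=[E - ( T] ptr=8 lookahead=) remaining=[) $]
Step 19: reduce E->T. Stack=[E - ( E] ptr=8 lookahead=) remaining=[) $]
Step 20: shift ). Stack=[E - ( E )] ptr=9 lookahead=$ remaining=[$]
Step 21: reduce F->( E ). Stack=[E - F] ptr=9 lookahead=$ remaining=[$]
Step 22: reduce T->F. Stack=[E - T] ptr=9 lookahead=$ remaining=[$]
Step 23: reduce E->E - T. Stack=[E] ptr=9 lookahead=$ remaining=[$]
Step 24: accept. Stack=[E] ptr=9 lookahead=$ remaining=[$]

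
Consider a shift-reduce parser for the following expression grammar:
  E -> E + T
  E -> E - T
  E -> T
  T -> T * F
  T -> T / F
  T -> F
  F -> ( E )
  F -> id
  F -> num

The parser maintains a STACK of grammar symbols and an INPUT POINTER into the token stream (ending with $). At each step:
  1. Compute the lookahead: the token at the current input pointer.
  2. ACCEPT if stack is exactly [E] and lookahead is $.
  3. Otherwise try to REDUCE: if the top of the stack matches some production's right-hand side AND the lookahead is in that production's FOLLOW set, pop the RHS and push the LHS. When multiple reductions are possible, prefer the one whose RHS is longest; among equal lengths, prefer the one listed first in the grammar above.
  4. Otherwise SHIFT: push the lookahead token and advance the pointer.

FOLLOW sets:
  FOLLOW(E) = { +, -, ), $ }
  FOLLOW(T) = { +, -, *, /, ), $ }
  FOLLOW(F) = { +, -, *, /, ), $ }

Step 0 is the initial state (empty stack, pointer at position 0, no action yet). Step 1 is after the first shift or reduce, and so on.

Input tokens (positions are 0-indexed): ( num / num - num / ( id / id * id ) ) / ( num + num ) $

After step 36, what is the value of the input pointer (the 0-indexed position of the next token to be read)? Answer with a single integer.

Answer: 17

Derivation:
Step 1: shift (. Stack=[(] ptr=1 lookahead=num remaining=[num / num - num / ( id / id * id ) ) / ( num + num ) $]
Step 2: shift num. Stack=[( num] ptr=2 lookahead=/ remaining=[/ num - num / ( id / id * id ) ) / ( num + num ) $]
Step 3: reduce F->num. Stack=[( F] ptr=2 lookahead=/ remaining=[/ num - num / ( id / id * id ) ) / ( num + num ) $]
Step 4: reduce T->F. Stack=[( T] ptr=2 lookahead=/ remaining=[/ num - num / ( id / id * id ) ) / ( num + num ) $]
Step 5: shift /. Stack=[( T /] ptr=3 lookahead=num remaining=[num - num / ( id / id * id ) ) / ( num + num ) $]
Step 6: shift num. Stack=[( T / num] ptr=4 lookahead=- remaining=[- num / ( id / id * id ) ) / ( num + num ) $]
Step 7: reduce F->num. Stack=[( T / F] ptr=4 lookahead=- remaining=[- num / ( id / id * id ) ) / ( num + num ) $]
Step 8: reduce T->T / F. Stack=[( T] ptr=4 lookahead=- remaining=[- num / ( id / id * id ) ) / ( num + num ) $]
Step 9: reduce E->T. Stack=[( E] ptr=4 lookahead=- remaining=[- num / ( id / id * id ) ) / ( num + num ) $]
Step 10: shift -. Stack=[( E -] ptr=5 lookahead=num remaining=[num / ( id / id * id ) ) / ( num + num ) $]
Step 11: shift num. Stack=[( E - num] ptr=6 lookahead=/ remaining=[/ ( id / id * id ) ) / ( num + num ) $]
Step 12: reduce F->num. Stack=[( E - F] ptr=6 lookahead=/ remaining=[/ ( id / id * id ) ) / ( num + num ) $]
Step 13: reduce T->F. Stack=[( E - T] ptr=6 lookahead=/ remaining=[/ ( id / id * id ) ) / ( num + num ) $]
Step 14: shift /. Stack=[( E - T /] ptr=7 lookahead=( remaining=[( id / id * id ) ) / ( num + num ) $]
Step 15: shift (. Stack=[( E - T / (] ptr=8 lookahead=id remaining=[id / id * id ) ) / ( num + num ) $]
Step 16: shift id. Stack=[( E - T / ( id] ptr=9 lookahead=/ remaining=[/ id * id ) ) / ( num + num ) $]
Step 17: reduce F->id. Stack=[( E - T / ( F] ptr=9 lookahead=/ remaining=[/ id * id ) ) / ( num + num ) $]
Step 18: reduce T->F. Stack=[( E - T / ( T] ptr=9 lookahead=/ remaining=[/ id * id ) ) / ( num + num ) $]
Step 19: shift /. Stack=[( E - T / ( T /] ptr=10 lookahead=id remaining=[id * id ) ) / ( num + num ) $]
Step 20: shift id. Stack=[( E - T / ( T / id] ptr=11 lookahead=* remaining=[* id ) ) / ( num + num ) $]
Step 21: reduce F->id. Stack=[( E - T / ( T / F] ptr=11 lookahead=* remaining=[* id ) ) / ( num + num ) $]
Step 22: reduce T->T / F. Stack=[( E - T / ( T] ptr=11 lookahead=* remaining=[* id ) ) / ( num + num ) $]
Step 23: shift *. Stack=[( E - T / ( T *] ptr=12 lookahead=id remaining=[id ) ) / ( num + num ) $]
Step 24: shift id. Stack=[( E - T / ( T * id] ptr=13 lookahead=) remaining=[) ) / ( num + num ) $]
Step 25: reduce F->id. Stack=[( E - T / ( T * F] ptr=13 lookahead=) remaining=[) ) / ( num + num ) $]
Step 26: reduce T->T * F. Stack=[( E - T / ( T] ptr=13 lookahead=) remaining=[) ) / ( num + num ) $]
Step 27: reduce E->T. Stack=[( E - T / ( E] ptr=13 lookahead=) remaining=[) ) / ( num + num ) $]
Step 28: shift ). Stack=[( E - T / ( E )] ptr=14 lookahead=) remaining=[) / ( num + num ) $]
Step 29: reduce F->( E ). Stack=[( E - T / F] ptr=14 lookahead=) remaining=[) / ( num + num ) $]
Step 30: reduce T->T / F. Stack=[( E - T] ptr=14 lookahead=) remaining=[) / ( num + num ) $]
Step 31: reduce E->E - T. Stack=[( E] ptr=14 lookahead=) remaining=[) / ( num + num ) $]
Step 32: shift ). Stack=[( E )] ptr=15 lookahead=/ remaining=[/ ( num + num ) $]
Step 33: reduce F->( E ). Stack=[F] ptr=15 lookahead=/ remaining=[/ ( num + num ) $]
Step 34: reduce T->F. Stack=[T] ptr=15 lookahead=/ remaining=[/ ( num + num ) $]
Step 35: shift /. Stack=[T /] ptr=16 lookahead=( remaining=[( num + num ) $]
Step 36: shift (. Stack=[T / (] ptr=17 lookahead=num remaining=[num + num ) $]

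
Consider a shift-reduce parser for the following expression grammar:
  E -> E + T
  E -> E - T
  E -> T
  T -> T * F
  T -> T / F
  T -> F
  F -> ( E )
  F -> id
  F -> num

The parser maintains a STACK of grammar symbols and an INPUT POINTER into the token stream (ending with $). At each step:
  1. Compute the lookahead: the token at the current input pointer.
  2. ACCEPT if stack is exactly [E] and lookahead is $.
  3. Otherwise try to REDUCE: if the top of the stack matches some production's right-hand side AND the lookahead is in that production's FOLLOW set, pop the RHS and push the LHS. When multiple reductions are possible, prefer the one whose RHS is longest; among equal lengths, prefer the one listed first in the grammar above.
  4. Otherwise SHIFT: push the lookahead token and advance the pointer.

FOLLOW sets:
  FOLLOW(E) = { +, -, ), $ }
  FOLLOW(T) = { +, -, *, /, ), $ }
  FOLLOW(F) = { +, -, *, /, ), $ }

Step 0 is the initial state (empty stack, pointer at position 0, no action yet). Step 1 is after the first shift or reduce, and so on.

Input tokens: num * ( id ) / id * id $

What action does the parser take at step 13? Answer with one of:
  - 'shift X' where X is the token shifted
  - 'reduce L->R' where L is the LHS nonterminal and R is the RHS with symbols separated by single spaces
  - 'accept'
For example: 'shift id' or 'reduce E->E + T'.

Answer: shift /

Derivation:
Step 1: shift num. Stack=[num] ptr=1 lookahead=* remaining=[* ( id ) / id * id $]
Step 2: reduce F->num. Stack=[F] ptr=1 lookahead=* remaining=[* ( id ) / id * id $]
Step 3: reduce T->F. Stack=[T] ptr=1 lookahead=* remaining=[* ( id ) / id * id $]
Step 4: shift *. Stack=[T *] ptr=2 lookahead=( remaining=[( id ) / id * id $]
Step 5: shift (. Stack=[T * (] ptr=3 lookahead=id remaining=[id ) / id * id $]
Step 6: shift id. Stack=[T * ( id] ptr=4 lookahead=) remaining=[) / id * id $]
Step 7: reduce F->id. Stack=[T * ( F] ptr=4 lookahead=) remaining=[) / id * id $]
Step 8: reduce T->F. Stack=[T * ( T] ptr=4 lookahead=) remaining=[) / id * id $]
Step 9: reduce E->T. Stack=[T * ( E] ptr=4 lookahead=) remaining=[) / id * id $]
Step 10: shift ). Stack=[T * ( E )] ptr=5 lookahead=/ remaining=[/ id * id $]
Step 11: reduce F->( E ). Stack=[T * F] ptr=5 lookahead=/ remaining=[/ id * id $]
Step 12: reduce T->T * F. Stack=[T] ptr=5 lookahead=/ remaining=[/ id * id $]
Step 13: shift /. Stack=[T /] ptr=6 lookahead=id remaining=[id * id $]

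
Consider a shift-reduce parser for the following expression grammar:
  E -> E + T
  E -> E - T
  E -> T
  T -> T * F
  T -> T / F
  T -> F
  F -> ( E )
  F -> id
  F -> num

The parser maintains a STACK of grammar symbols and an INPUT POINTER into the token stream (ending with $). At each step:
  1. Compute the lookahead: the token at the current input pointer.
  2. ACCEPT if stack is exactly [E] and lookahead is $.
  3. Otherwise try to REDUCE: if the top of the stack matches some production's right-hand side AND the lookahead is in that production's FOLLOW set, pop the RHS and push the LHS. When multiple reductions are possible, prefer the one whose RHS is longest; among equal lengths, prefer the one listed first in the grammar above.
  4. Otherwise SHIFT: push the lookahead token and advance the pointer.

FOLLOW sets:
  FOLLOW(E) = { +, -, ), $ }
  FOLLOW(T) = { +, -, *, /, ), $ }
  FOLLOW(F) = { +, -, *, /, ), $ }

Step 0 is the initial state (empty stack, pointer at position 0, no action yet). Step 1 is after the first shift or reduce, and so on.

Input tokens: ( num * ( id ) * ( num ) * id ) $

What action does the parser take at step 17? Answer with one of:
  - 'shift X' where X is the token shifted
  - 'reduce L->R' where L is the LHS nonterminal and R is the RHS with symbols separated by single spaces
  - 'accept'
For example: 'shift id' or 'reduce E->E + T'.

Step 1: shift (. Stack=[(] ptr=1 lookahead=num remaining=[num * ( id ) * ( num ) * id ) $]
Step 2: shift num. Stack=[( num] ptr=2 lookahead=* remaining=[* ( id ) * ( num ) * id ) $]
Step 3: reduce F->num. Stack=[( F] ptr=2 lookahead=* remaining=[* ( id ) * ( num ) * id ) $]
Step 4: reduce T->F. Stack=[( T] ptr=2 lookahead=* remaining=[* ( id ) * ( num ) * id ) $]
Step 5: shift *. Stack=[( T *] ptr=3 lookahead=( remaining=[( id ) * ( num ) * id ) $]
Step 6: shift (. Stack=[( T * (] ptr=4 lookahead=id remaining=[id ) * ( num ) * id ) $]
Step 7: shift id. Stack=[( T * ( id] ptr=5 lookahead=) remaining=[) * ( num ) * id ) $]
Step 8: reduce F->id. Stack=[( T * ( F] ptr=5 lookahead=) remaining=[) * ( num ) * id ) $]
Step 9: reduce T->F. Stack=[( T * ( T] ptr=5 lookahead=) remaining=[) * ( num ) * id ) $]
Step 10: reduce E->T. Stack=[( T * ( E] ptr=5 lookahead=) remaining=[) * ( num ) * id ) $]
Step 11: shift ). Stack=[( T * ( E )] ptr=6 lookahead=* remaining=[* ( num ) * id ) $]
Step 12: reduce F->( E ). Stack=[( T * F] ptr=6 lookahead=* remaining=[* ( num ) * id ) $]
Step 13: reduce T->T * F. Stack=[( T] ptr=6 lookahead=* remaining=[* ( num ) * id ) $]
Step 14: shift *. Stack=[( T *] ptr=7 lookahead=( remaining=[( num ) * id ) $]
Step 15: shift (. Stack=[( T * (] ptr=8 lookahead=num remaining=[num ) * id ) $]
Step 16: shift num. Stack=[( T * ( num] ptr=9 lookahead=) remaining=[) * id ) $]
Step 17: reduce F->num. Stack=[( T * ( F] ptr=9 lookahead=) remaining=[) * id ) $]

Answer: reduce F->num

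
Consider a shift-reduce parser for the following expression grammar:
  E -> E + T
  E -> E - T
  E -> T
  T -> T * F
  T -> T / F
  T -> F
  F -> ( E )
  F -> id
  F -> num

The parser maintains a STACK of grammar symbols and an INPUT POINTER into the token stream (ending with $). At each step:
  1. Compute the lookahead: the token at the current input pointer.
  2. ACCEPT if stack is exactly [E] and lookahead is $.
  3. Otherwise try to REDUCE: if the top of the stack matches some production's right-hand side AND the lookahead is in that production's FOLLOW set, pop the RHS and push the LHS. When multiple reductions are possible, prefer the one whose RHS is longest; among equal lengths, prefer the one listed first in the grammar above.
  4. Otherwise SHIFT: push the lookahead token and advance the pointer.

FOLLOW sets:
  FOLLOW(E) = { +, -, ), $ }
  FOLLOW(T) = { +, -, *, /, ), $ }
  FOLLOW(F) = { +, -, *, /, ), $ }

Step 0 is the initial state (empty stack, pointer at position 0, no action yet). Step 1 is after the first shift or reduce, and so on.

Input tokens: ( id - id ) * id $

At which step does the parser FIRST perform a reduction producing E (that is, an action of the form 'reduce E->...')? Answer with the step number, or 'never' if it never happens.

Step 1: shift (. Stack=[(] ptr=1 lookahead=id remaining=[id - id ) * id $]
Step 2: shift id. Stack=[( id] ptr=2 lookahead=- remaining=[- id ) * id $]
Step 3: reduce F->id. Stack=[( F] ptr=2 lookahead=- remaining=[- id ) * id $]
Step 4: reduce T->F. Stack=[( T] ptr=2 lookahead=- remaining=[- id ) * id $]
Step 5: reduce E->T. Stack=[( E] ptr=2 lookahead=- remaining=[- id ) * id $]

Answer: 5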